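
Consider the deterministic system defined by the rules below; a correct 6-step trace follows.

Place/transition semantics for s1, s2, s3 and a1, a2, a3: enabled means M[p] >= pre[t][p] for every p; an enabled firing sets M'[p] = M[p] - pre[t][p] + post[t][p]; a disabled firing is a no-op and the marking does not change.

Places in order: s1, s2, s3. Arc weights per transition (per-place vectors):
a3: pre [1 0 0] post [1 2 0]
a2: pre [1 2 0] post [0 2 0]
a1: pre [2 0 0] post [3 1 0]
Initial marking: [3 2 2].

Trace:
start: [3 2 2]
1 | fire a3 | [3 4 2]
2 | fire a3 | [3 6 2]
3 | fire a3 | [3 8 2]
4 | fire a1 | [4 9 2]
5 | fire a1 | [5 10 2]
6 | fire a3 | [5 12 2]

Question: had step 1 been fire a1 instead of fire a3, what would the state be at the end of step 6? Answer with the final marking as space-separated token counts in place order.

(re-executing from step 1 with the substitution; state before step 1: [3 2 2])
1 | fire a1 | [4 3 2]
2 | fire a3 | [4 5 2]
3 | fire a3 | [4 7 2]
4 | fire a1 | [5 8 2]
5 | fire a1 | [6 9 2]
6 | fire a3 | [6 11 2]

6 11 2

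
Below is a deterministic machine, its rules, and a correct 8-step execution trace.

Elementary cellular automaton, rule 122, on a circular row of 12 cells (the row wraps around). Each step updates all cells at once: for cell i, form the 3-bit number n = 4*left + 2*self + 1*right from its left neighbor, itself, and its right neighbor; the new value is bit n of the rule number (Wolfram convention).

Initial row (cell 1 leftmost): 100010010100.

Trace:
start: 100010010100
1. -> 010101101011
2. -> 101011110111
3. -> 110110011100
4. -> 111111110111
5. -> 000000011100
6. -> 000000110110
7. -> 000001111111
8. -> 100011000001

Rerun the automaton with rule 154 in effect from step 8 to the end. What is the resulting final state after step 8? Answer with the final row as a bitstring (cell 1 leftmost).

100011111110

(re-executing step 8 under rule 154; state before step 8: 000001111111)
8. -> 100011111110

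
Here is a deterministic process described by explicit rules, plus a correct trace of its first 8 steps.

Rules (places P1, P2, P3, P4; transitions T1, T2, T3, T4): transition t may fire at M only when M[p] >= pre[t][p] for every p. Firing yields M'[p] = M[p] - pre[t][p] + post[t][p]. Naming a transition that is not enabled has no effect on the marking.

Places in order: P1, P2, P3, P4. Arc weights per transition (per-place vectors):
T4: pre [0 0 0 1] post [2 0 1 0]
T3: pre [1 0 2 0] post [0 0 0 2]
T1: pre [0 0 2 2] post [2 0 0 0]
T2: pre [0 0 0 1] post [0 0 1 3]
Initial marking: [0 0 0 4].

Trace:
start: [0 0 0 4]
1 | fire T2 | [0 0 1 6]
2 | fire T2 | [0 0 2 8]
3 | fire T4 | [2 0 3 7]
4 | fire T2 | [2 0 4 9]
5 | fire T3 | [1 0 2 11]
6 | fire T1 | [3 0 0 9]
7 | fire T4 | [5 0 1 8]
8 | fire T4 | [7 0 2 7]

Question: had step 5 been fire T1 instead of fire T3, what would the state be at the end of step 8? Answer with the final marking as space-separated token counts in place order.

(re-executing from step 5 with the substitution; state before step 5: [2 0 4 9])
5 | fire T1 | [4 0 2 7]
6 | fire T1 | [6 0 0 5]
7 | fire T4 | [8 0 1 4]
8 | fire T4 | [10 0 2 3]

10 0 2 3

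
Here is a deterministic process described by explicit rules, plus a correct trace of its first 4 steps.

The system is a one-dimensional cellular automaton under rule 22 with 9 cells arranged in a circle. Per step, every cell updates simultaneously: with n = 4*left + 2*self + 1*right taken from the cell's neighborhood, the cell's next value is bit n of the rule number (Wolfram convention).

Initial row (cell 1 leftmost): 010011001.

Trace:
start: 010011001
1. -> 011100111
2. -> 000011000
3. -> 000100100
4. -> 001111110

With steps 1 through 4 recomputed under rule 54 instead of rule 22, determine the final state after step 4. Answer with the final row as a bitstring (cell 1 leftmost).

(re-executing steps 1..4 under rule 54; state before step 1: 010011001)
1. -> 111100111
2. -> 000011000
3. -> 000100100
4. -> 001111110

001111110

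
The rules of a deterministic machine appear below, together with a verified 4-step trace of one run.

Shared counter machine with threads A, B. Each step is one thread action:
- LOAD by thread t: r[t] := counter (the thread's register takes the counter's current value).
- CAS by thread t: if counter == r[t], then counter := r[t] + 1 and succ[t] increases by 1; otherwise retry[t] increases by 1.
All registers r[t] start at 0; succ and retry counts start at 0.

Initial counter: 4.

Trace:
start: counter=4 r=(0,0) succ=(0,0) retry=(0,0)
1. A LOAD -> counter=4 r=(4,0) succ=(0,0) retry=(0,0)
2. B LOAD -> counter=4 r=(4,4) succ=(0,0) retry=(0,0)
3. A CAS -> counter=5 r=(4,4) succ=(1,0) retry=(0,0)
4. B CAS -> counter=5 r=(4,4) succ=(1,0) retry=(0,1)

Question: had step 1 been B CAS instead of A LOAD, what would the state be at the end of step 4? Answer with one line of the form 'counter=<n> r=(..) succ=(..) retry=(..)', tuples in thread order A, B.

counter=5 r=(0,4) succ=(0,1) retry=(1,1)

(re-executing from step 1 with the substitution; state before step 1: counter=4 r=(0,0) succ=(0,0) retry=(0,0))
1. B CAS -> counter=4 r=(0,0) succ=(0,0) retry=(0,1)
2. B LOAD -> counter=4 r=(0,4) succ=(0,0) retry=(0,1)
3. A CAS -> counter=4 r=(0,4) succ=(0,0) retry=(1,1)
4. B CAS -> counter=5 r=(0,4) succ=(0,1) retry=(1,1)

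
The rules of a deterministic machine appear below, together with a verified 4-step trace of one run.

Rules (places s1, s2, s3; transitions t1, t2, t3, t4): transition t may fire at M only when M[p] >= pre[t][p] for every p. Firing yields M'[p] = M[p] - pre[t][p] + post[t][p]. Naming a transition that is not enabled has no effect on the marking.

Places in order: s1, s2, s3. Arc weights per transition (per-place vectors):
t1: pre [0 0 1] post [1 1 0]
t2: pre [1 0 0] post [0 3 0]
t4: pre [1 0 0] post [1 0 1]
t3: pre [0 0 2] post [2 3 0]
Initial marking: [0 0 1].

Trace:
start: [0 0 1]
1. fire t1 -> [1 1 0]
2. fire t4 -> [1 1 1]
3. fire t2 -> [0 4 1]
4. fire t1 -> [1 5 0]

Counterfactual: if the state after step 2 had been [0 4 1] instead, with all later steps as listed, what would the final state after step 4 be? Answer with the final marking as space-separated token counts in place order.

1 5 0

state after step 2 := [0 4 1]
3. fire t2 -> [0 4 1]
4. fire t1 -> [1 5 0]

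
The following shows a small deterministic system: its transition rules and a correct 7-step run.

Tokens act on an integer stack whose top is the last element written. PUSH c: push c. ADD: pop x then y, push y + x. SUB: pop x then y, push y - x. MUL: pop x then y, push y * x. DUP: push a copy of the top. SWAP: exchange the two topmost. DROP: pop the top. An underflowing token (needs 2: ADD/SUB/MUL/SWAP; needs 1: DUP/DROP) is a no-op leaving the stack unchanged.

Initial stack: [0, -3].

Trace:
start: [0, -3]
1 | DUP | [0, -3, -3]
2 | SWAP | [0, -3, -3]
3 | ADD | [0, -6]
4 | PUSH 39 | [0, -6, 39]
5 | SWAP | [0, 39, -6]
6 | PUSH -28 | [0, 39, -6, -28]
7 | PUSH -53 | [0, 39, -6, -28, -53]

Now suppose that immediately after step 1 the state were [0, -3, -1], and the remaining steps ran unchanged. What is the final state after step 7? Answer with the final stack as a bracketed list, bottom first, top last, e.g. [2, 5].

[0, 39, -4, -28, -53]

state after step 1 := [0, -3, -1]
2 | SWAP | [0, -1, -3]
3 | ADD | [0, -4]
4 | PUSH 39 | [0, -4, 39]
5 | SWAP | [0, 39, -4]
6 | PUSH -28 | [0, 39, -4, -28]
7 | PUSH -53 | [0, 39, -4, -28, -53]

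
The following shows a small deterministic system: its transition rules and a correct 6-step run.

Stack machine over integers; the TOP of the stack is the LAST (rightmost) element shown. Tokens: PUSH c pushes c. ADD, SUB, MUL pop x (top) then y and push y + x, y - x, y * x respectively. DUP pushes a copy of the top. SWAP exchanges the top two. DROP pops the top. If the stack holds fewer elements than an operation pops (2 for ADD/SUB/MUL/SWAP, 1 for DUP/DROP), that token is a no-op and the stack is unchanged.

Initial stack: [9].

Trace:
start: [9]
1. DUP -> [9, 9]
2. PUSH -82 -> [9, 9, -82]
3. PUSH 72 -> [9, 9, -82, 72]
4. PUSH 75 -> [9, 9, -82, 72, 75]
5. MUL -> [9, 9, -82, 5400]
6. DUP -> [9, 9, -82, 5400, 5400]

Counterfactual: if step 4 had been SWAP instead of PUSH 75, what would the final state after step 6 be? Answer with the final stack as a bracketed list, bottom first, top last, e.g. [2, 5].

(re-executing from step 4 with the substitution; state before step 4: [9, 9, -82, 72])
4. SWAP -> [9, 9, 72, -82]
5. MUL -> [9, 9, -5904]
6. DUP -> [9, 9, -5904, -5904]

[9, 9, -5904, -5904]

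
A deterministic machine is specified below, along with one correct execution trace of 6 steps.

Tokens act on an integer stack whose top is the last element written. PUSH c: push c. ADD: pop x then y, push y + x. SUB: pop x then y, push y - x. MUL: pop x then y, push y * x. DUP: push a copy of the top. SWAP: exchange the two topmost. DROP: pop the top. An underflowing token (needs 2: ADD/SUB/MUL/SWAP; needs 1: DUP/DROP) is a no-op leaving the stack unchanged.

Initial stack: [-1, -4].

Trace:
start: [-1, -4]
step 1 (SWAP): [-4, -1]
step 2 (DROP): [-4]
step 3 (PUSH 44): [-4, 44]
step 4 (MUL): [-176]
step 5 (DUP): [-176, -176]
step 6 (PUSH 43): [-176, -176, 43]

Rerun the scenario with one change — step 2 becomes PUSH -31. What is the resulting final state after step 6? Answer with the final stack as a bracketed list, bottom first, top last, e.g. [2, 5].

(re-executing from step 2 with the substitution; state before step 2: [-4, -1])
step 2 (PUSH -31): [-4, -1, -31]
step 3 (PUSH 44): [-4, -1, -31, 44]
step 4 (MUL): [-4, -1, -1364]
step 5 (DUP): [-4, -1, -1364, -1364]
step 6 (PUSH 43): [-4, -1, -1364, -1364, 43]

[-4, -1, -1364, -1364, 43]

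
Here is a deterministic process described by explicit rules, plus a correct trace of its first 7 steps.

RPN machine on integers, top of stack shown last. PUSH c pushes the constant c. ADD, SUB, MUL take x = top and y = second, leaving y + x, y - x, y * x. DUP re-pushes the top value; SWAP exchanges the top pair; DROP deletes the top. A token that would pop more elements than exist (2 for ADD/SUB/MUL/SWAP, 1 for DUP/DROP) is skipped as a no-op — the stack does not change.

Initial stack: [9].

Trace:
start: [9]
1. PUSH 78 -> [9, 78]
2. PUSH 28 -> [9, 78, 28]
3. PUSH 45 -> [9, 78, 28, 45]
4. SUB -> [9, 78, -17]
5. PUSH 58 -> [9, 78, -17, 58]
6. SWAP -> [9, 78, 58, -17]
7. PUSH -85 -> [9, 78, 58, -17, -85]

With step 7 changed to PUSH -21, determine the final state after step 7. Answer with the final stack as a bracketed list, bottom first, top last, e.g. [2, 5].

(re-executing from step 7 with the substitution; state before step 7: [9, 78, 58, -17])
7. PUSH -21 -> [9, 78, 58, -17, -21]

[9, 78, 58, -17, -21]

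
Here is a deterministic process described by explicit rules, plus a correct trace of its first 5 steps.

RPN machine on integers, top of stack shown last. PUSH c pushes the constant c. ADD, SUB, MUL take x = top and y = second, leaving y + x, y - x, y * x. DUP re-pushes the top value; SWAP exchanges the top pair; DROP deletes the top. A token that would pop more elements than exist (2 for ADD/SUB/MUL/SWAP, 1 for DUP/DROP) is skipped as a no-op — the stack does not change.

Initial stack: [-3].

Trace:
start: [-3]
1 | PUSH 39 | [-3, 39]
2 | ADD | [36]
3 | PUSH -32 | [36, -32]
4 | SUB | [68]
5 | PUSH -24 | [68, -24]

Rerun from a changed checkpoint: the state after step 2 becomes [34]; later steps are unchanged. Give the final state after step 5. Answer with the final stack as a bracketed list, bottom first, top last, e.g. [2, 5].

state after step 2 := [34]
3 | PUSH -32 | [34, -32]
4 | SUB | [66]
5 | PUSH -24 | [66, -24]

[66, -24]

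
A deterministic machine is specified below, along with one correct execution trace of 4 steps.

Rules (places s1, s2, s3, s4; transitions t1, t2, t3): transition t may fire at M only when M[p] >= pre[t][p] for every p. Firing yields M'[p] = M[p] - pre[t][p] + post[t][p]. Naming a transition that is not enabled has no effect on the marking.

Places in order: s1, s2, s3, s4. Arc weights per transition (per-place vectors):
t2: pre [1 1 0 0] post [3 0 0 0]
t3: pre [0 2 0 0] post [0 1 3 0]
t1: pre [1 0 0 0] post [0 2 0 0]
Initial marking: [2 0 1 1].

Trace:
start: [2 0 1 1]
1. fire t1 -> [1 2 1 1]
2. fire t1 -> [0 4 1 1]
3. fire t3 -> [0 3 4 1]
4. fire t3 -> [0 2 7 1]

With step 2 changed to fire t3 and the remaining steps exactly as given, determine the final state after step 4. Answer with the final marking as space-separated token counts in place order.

1 1 4 1

(re-executing from step 2 with the substitution; state before step 2: [1 2 1 1])
2. fire t3 -> [1 1 4 1]
3. fire t3 -> [1 1 4 1]
4. fire t3 -> [1 1 4 1]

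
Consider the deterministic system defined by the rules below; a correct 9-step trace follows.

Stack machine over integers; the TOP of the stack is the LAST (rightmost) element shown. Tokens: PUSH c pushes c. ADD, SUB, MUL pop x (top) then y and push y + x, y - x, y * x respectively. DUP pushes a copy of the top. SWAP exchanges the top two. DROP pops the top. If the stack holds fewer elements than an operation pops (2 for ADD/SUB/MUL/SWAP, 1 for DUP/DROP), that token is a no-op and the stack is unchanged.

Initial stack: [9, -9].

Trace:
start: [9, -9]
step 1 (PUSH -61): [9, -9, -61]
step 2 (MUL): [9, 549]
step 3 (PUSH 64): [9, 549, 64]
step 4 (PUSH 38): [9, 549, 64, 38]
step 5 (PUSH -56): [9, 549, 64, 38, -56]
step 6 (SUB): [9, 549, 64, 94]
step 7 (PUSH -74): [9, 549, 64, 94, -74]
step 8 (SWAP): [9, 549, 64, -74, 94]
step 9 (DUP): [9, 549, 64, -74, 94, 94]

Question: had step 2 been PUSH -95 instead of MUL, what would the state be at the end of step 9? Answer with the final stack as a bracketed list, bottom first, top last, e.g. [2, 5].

(re-executing from step 2 with the substitution; state before step 2: [9, -9, -61])
step 2 (PUSH -95): [9, -9, -61, -95]
step 3 (PUSH 64): [9, -9, -61, -95, 64]
step 4 (PUSH 38): [9, -9, -61, -95, 64, 38]
step 5 (PUSH -56): [9, -9, -61, -95, 64, 38, -56]
step 6 (SUB): [9, -9, -61, -95, 64, 94]
step 7 (PUSH -74): [9, -9, -61, -95, 64, 94, -74]
step 8 (SWAP): [9, -9, -61, -95, 64, -74, 94]
step 9 (DUP): [9, -9, -61, -95, 64, -74, 94, 94]

[9, -9, -61, -95, 64, -74, 94, 94]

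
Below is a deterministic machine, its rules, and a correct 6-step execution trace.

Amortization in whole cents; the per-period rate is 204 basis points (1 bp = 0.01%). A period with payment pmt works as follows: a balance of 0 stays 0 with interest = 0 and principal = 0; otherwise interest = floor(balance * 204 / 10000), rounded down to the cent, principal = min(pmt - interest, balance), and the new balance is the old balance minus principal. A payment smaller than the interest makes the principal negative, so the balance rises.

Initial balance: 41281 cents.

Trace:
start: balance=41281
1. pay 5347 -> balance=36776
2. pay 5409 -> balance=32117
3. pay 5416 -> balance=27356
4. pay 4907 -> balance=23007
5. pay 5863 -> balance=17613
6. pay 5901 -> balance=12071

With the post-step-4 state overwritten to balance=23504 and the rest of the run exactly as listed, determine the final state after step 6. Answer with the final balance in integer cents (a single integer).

12588

state after step 4 := balance=23504
5. pay 5863 -> balance=18120
6. pay 5901 -> balance=12588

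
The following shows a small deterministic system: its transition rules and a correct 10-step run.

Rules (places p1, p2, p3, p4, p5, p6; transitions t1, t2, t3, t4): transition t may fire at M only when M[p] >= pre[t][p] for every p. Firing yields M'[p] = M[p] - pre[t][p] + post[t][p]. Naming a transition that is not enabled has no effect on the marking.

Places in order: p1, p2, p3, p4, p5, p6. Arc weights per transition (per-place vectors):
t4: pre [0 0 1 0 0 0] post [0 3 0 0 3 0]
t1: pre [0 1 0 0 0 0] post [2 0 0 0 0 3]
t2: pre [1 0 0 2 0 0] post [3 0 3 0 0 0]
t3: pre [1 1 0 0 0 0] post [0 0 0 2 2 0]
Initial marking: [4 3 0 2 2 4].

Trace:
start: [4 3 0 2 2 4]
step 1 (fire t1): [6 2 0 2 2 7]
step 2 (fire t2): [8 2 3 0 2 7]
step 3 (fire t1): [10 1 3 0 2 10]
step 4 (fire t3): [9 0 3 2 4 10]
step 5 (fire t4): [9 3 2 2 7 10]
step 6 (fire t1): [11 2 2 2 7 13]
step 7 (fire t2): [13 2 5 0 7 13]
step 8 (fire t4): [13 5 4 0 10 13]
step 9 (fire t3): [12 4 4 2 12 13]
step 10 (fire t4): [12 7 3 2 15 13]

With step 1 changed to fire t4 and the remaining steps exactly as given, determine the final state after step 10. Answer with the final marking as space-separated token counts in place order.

10 8 3 2 15 10

(re-executing from step 1 with the substitution; state before step 1: [4 3 0 2 2 4])
step 1 (fire t4): [4 3 0 2 2 4]
step 2 (fire t2): [6 3 3 0 2 4]
step 3 (fire t1): [8 2 3 0 2 7]
step 4 (fire t3): [7 1 3 2 4 7]
step 5 (fire t4): [7 4 2 2 7 7]
step 6 (fire t1): [9 3 2 2 7 10]
step 7 (fire t2): [11 3 5 0 7 10]
step 8 (fire t4): [11 6 4 0 10 10]
step 9 (fire t3): [10 5 4 2 12 10]
step 10 (fire t4): [10 8 3 2 15 10]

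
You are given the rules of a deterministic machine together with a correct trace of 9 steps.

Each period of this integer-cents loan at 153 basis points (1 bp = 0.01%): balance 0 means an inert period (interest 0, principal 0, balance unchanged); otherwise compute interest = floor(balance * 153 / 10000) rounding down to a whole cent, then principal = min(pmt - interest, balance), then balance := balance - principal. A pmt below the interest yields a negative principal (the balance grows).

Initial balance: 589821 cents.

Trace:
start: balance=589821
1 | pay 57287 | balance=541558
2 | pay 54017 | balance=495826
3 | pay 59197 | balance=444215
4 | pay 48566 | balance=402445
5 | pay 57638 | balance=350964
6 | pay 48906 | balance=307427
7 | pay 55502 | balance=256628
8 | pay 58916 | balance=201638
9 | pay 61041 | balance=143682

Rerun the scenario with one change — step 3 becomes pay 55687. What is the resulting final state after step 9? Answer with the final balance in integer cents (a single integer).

147527

(re-executing from step 3 with the substitution; state before step 3: balance=495826)
3 | pay 55687 | balance=447725
4 | pay 48566 | balance=406009
5 | pay 57638 | balance=354582
6 | pay 48906 | balance=311101
7 | pay 55502 | balance=260358
8 | pay 58916 | balance=205425
9 | pay 61041 | balance=147527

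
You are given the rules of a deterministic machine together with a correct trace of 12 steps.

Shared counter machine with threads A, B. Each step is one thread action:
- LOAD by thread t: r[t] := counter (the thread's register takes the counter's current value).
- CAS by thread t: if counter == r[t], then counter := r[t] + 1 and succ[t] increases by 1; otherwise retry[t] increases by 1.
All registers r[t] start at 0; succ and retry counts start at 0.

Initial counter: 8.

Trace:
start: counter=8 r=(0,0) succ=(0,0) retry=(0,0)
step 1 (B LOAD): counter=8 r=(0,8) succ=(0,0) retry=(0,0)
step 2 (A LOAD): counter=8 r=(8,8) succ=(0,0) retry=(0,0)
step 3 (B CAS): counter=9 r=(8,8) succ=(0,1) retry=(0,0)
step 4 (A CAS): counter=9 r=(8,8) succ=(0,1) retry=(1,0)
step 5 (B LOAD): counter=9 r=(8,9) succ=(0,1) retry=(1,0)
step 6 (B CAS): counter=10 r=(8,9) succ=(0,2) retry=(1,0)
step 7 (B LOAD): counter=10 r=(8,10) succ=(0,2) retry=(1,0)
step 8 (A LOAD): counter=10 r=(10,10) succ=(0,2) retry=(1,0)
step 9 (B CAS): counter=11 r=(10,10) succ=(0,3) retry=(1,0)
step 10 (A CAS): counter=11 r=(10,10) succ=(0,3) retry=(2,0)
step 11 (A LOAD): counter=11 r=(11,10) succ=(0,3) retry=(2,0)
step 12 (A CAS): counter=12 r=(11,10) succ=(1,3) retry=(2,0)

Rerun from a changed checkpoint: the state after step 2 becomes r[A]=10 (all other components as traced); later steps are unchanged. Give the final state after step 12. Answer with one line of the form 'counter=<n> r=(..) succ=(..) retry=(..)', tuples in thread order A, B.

counter=12 r=(11,10) succ=(1,3) retry=(2,0)

state after step 2 := counter=8 r=(10,8) succ=(0,0) retry=(0,0)
step 3 (B CAS): counter=9 r=(10,8) succ=(0,1) retry=(0,0)
step 4 (A CAS): counter=9 r=(10,8) succ=(0,1) retry=(1,0)
step 5 (B LOAD): counter=9 r=(10,9) succ=(0,1) retry=(1,0)
step 6 (B CAS): counter=10 r=(10,9) succ=(0,2) retry=(1,0)
step 7 (B LOAD): counter=10 r=(10,10) succ=(0,2) retry=(1,0)
step 8 (A LOAD): counter=10 r=(10,10) succ=(0,2) retry=(1,0)
step 9 (B CAS): counter=11 r=(10,10) succ=(0,3) retry=(1,0)
step 10 (A CAS): counter=11 r=(10,10) succ=(0,3) retry=(2,0)
step 11 (A LOAD): counter=11 r=(11,10) succ=(0,3) retry=(2,0)
step 12 (A CAS): counter=12 r=(11,10) succ=(1,3) retry=(2,0)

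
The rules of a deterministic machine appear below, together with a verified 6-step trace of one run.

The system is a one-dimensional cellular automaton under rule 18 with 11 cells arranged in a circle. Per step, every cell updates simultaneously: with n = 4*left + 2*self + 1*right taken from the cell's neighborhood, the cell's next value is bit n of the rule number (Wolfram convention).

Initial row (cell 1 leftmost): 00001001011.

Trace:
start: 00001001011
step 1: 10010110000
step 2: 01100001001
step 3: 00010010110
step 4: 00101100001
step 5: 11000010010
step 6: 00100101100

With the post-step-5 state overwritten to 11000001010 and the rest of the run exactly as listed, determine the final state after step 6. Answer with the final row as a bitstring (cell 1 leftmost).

00100010000

state after step 5 := 11000001010
step 6: 00100010000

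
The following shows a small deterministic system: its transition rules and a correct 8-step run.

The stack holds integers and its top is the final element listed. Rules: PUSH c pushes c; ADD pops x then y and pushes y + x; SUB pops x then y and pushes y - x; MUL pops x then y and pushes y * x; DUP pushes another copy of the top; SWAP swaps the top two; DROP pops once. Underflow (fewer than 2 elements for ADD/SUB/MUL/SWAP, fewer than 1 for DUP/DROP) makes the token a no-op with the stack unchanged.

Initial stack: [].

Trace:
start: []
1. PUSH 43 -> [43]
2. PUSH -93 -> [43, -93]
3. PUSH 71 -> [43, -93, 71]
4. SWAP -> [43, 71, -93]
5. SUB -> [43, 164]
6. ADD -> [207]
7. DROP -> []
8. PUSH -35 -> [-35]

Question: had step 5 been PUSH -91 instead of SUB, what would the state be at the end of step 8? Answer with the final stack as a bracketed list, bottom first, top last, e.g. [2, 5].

(re-executing from step 5 with the substitution; state before step 5: [43, 71, -93])
5. PUSH -91 -> [43, 71, -93, -91]
6. ADD -> [43, 71, -184]
7. DROP -> [43, 71]
8. PUSH -35 -> [43, 71, -35]

[43, 71, -35]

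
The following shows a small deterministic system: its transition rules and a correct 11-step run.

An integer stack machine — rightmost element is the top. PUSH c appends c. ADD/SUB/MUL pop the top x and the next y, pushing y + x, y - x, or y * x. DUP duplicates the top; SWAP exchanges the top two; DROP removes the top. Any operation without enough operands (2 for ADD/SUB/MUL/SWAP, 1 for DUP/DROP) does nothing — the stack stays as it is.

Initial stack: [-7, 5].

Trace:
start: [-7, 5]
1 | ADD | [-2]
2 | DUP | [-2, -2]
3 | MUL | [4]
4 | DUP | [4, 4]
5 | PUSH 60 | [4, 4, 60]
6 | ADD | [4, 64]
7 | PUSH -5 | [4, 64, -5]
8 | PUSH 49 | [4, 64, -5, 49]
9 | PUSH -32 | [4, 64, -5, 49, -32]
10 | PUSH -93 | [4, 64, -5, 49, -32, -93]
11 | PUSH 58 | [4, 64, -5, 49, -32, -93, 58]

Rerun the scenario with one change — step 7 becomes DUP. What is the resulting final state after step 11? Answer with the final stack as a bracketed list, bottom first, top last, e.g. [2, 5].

[4, 64, 64, 49, -32, -93, 58]

(re-executing from step 7 with the substitution; state before step 7: [4, 64])
7 | DUP | [4, 64, 64]
8 | PUSH 49 | [4, 64, 64, 49]
9 | PUSH -32 | [4, 64, 64, 49, -32]
10 | PUSH -93 | [4, 64, 64, 49, -32, -93]
11 | PUSH 58 | [4, 64, 64, 49, -32, -93, 58]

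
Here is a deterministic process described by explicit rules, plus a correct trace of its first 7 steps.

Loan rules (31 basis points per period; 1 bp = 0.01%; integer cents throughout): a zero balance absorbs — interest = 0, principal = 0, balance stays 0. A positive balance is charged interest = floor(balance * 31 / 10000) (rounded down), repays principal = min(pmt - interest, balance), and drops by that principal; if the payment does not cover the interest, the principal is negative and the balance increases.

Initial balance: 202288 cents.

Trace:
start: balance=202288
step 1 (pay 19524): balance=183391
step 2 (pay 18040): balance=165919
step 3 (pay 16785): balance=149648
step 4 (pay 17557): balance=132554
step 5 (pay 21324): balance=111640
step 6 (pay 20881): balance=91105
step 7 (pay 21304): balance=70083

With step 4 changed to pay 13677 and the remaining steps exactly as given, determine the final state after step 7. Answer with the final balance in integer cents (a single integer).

73999

(re-executing from step 4 with the substitution; state before step 4: balance=149648)
step 4 (pay 13677): balance=136434
step 5 (pay 21324): balance=115532
step 6 (pay 20881): balance=95009
step 7 (pay 21304): balance=73999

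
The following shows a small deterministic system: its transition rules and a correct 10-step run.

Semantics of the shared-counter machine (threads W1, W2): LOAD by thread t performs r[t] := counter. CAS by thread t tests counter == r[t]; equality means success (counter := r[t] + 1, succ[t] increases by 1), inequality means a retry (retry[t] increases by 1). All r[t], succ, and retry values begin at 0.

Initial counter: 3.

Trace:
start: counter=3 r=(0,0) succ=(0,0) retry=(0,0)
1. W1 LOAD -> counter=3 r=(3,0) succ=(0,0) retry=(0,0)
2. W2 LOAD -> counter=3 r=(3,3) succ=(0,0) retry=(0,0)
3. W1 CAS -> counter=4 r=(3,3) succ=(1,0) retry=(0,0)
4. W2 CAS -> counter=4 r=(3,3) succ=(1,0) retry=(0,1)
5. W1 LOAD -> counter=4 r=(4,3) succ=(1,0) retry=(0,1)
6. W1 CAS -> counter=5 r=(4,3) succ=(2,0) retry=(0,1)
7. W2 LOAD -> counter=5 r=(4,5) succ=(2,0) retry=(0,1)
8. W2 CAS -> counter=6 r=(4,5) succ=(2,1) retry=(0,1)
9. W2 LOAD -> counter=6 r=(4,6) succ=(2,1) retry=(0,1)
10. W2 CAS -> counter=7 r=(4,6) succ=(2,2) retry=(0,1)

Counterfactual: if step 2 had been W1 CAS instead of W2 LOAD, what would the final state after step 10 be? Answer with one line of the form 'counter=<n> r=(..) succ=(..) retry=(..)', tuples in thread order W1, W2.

counter=7 r=(4,6) succ=(2,2) retry=(1,1)

(re-executing from step 2 with the substitution; state before step 2: counter=3 r=(3,0) succ=(0,0) retry=(0,0))
2. W1 CAS -> counter=4 r=(3,0) succ=(1,0) retry=(0,0)
3. W1 CAS -> counter=4 r=(3,0) succ=(1,0) retry=(1,0)
4. W2 CAS -> counter=4 r=(3,0) succ=(1,0) retry=(1,1)
5. W1 LOAD -> counter=4 r=(4,0) succ=(1,0) retry=(1,1)
6. W1 CAS -> counter=5 r=(4,0) succ=(2,0) retry=(1,1)
7. W2 LOAD -> counter=5 r=(4,5) succ=(2,0) retry=(1,1)
8. W2 CAS -> counter=6 r=(4,5) succ=(2,1) retry=(1,1)
9. W2 LOAD -> counter=6 r=(4,6) succ=(2,1) retry=(1,1)
10. W2 CAS -> counter=7 r=(4,6) succ=(2,2) retry=(1,1)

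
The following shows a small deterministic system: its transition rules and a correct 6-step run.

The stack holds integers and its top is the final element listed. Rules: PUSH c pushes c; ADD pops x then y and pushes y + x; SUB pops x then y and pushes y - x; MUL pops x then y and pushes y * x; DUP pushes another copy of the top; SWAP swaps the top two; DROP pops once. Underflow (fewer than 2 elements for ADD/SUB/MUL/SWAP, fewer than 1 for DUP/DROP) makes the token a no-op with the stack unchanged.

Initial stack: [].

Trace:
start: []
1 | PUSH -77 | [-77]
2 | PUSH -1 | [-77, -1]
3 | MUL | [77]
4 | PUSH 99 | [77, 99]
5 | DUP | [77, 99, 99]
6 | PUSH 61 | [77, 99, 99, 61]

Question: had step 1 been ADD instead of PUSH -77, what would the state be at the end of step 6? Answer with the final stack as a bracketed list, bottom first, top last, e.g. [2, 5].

[-1, 99, 99, 61]

(re-executing from step 1 with the substitution; state before step 1: [])
1 | ADD | []
2 | PUSH -1 | [-1]
3 | MUL | [-1]
4 | PUSH 99 | [-1, 99]
5 | DUP | [-1, 99, 99]
6 | PUSH 61 | [-1, 99, 99, 61]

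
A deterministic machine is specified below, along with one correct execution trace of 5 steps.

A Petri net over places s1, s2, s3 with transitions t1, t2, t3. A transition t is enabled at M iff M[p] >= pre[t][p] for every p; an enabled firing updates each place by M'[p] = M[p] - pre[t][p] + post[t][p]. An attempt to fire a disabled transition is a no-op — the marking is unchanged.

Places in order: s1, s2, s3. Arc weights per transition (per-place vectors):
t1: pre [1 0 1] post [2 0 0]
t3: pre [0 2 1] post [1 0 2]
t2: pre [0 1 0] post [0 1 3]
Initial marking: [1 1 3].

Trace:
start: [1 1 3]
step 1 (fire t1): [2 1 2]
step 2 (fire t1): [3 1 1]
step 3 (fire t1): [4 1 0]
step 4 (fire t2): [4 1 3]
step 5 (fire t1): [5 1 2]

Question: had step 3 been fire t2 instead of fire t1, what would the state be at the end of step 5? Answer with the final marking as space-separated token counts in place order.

4 1 6

(re-executing from step 3 with the substitution; state before step 3: [3 1 1])
step 3 (fire t2): [3 1 4]
step 4 (fire t2): [3 1 7]
step 5 (fire t1): [4 1 6]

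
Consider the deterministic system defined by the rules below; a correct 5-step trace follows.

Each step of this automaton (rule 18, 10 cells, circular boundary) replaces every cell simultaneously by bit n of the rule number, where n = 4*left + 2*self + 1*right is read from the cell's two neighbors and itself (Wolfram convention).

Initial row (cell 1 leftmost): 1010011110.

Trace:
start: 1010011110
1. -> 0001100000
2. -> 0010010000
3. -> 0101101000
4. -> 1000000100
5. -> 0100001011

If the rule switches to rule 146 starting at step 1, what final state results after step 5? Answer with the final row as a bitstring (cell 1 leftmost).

0001000100

(re-executing steps 1..5 under rule 146; state before step 1: 1010011110)
1. -> 0001101100
2. -> 0010000010
3. -> 0101000101
4. -> 0000101000
5. -> 0001000100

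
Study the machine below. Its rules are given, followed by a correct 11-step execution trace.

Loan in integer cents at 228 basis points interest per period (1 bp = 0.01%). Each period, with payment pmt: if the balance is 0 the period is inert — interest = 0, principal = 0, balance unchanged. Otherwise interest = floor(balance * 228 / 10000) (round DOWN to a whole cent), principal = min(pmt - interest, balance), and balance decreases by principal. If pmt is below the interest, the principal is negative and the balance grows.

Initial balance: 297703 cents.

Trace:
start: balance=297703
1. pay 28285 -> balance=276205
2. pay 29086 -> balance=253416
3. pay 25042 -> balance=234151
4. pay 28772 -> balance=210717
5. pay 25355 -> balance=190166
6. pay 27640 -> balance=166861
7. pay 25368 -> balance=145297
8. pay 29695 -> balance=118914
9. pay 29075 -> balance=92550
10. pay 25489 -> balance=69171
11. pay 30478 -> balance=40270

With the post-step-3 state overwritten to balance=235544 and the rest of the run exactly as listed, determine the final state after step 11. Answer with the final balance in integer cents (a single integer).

state after step 3 := balance=235544
4. pay 28772 -> balance=212142
5. pay 25355 -> balance=191623
6. pay 27640 -> balance=168352
7. pay 25368 -> balance=146822
8. pay 29695 -> balance=120474
9. pay 29075 -> balance=94145
10. pay 25489 -> balance=70802
11. pay 30478 -> balance=41938

41938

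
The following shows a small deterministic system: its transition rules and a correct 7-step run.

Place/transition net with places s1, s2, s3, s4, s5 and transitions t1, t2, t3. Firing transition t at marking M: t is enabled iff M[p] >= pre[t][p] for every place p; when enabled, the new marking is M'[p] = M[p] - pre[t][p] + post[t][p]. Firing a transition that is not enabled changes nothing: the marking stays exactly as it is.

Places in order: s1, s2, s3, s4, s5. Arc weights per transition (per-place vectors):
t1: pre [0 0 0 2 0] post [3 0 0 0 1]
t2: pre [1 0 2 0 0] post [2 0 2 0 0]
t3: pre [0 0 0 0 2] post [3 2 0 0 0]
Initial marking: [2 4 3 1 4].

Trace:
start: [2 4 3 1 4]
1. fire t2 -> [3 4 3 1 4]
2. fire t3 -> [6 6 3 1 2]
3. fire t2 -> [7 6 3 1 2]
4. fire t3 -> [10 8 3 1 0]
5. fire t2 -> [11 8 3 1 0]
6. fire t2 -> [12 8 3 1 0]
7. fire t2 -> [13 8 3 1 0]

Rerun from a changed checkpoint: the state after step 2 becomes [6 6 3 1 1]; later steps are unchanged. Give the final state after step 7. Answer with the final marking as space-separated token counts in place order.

state after step 2 := [6 6 3 1 1]
3. fire t2 -> [7 6 3 1 1]
4. fire t3 -> [7 6 3 1 1]
5. fire t2 -> [8 6 3 1 1]
6. fire t2 -> [9 6 3 1 1]
7. fire t2 -> [10 6 3 1 1]

10 6 3 1 1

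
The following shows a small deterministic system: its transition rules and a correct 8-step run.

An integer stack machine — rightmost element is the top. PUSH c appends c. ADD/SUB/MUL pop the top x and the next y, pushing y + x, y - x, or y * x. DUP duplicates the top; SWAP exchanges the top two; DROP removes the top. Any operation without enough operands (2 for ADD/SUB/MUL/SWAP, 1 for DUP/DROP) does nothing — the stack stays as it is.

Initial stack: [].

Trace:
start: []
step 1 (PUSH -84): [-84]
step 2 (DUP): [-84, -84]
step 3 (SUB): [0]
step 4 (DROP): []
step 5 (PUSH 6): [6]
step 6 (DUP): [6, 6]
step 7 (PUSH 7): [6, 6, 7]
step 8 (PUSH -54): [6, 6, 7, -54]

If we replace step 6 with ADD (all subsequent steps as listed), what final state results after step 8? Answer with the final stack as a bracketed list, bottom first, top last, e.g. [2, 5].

(re-executing from step 6 with the substitution; state before step 6: [6])
step 6 (ADD): [6]
step 7 (PUSH 7): [6, 7]
step 8 (PUSH -54): [6, 7, -54]

[6, 7, -54]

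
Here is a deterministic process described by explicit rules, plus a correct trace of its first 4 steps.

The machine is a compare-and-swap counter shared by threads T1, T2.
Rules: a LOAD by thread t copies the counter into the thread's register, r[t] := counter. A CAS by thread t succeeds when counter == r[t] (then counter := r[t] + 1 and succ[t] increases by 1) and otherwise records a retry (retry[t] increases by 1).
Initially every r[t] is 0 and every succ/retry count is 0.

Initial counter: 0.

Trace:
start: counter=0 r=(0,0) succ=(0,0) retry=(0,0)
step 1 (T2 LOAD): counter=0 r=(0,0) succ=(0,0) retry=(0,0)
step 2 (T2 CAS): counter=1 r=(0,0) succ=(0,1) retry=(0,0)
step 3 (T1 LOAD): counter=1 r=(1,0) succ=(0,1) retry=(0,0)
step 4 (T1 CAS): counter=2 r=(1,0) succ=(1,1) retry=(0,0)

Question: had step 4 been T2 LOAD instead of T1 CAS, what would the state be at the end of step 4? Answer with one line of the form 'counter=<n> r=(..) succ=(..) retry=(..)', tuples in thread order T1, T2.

counter=1 r=(1,1) succ=(0,1) retry=(0,0)

(re-executing from step 4 with the substitution; state before step 4: counter=1 r=(1,0) succ=(0,1) retry=(0,0))
step 4 (T2 LOAD): counter=1 r=(1,1) succ=(0,1) retry=(0,0)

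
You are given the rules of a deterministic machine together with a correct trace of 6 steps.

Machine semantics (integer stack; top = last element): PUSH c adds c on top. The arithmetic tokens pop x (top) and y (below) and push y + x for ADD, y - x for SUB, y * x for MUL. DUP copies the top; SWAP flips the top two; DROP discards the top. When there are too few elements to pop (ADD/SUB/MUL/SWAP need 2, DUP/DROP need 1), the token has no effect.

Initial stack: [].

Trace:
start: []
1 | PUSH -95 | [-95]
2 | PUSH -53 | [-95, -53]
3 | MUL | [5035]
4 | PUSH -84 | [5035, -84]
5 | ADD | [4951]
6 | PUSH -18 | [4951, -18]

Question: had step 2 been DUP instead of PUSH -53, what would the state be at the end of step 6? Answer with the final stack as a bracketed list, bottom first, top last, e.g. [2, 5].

[8941, -18]

(re-executing from step 2 with the substitution; state before step 2: [-95])
2 | DUP | [-95, -95]
3 | MUL | [9025]
4 | PUSH -84 | [9025, -84]
5 | ADD | [8941]
6 | PUSH -18 | [8941, -18]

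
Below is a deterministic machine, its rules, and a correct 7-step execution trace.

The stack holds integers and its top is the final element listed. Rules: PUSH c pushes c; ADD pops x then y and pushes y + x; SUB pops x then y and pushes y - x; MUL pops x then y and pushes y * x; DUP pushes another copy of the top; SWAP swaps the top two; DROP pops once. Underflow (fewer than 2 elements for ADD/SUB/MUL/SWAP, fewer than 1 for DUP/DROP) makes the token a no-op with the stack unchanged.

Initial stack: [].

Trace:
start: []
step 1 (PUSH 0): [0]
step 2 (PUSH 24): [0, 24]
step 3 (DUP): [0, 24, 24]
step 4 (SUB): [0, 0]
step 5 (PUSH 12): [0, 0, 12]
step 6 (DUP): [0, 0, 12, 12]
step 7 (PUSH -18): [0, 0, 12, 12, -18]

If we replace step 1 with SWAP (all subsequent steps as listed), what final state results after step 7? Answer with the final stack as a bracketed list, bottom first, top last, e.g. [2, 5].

[0, 12, 12, -18]

(re-executing from step 1 with the substitution; state before step 1: [])
step 1 (SWAP): []
step 2 (PUSH 24): [24]
step 3 (DUP): [24, 24]
step 4 (SUB): [0]
step 5 (PUSH 12): [0, 12]
step 6 (DUP): [0, 12, 12]
step 7 (PUSH -18): [0, 12, 12, -18]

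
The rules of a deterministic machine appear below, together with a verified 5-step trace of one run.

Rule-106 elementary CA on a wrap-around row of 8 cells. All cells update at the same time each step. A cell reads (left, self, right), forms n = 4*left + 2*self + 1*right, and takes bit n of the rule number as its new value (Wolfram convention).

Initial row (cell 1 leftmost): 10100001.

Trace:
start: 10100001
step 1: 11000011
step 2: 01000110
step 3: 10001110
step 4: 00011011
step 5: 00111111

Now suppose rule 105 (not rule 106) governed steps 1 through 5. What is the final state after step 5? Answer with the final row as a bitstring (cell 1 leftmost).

11001101

(re-executing steps 1..5 under rule 105; state before step 1: 10100001)
step 1: 11001101
step 2: 01001111
step 3: 10001001
step 4: 10100001
step 5: 11001101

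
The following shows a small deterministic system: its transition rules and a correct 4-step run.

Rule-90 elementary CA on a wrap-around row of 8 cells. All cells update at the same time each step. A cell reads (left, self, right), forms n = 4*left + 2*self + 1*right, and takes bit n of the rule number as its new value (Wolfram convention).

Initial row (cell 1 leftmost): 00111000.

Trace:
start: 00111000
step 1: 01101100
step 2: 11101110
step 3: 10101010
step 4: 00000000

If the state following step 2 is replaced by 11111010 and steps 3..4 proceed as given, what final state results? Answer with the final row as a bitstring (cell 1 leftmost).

01010101

state after step 2 := 11111010
step 3: 10001000
step 4: 01010101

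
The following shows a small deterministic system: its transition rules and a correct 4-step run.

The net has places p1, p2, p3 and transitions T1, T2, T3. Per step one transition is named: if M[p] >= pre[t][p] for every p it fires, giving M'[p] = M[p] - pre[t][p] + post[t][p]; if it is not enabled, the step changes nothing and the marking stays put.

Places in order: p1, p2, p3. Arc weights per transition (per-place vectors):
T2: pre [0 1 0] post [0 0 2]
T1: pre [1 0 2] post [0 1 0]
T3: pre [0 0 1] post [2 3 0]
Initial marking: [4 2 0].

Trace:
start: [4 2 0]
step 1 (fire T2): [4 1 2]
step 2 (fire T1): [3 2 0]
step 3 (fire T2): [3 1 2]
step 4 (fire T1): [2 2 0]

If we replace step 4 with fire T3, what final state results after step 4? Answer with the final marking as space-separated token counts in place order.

(re-executing from step 4 with the substitution; state before step 4: [3 1 2])
step 4 (fire T3): [5 4 1]

5 4 1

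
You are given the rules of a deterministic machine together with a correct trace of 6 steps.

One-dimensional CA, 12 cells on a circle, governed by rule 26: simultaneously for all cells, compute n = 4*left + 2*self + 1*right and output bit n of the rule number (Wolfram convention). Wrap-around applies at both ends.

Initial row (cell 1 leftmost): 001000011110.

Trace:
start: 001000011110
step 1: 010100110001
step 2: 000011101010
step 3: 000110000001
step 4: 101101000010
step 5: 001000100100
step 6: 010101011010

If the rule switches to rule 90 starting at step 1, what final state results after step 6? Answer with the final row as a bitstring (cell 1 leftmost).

(re-executing steps 1..6 under rule 90; state before step 1: 001000011110)
step 1: 010100110011
step 2: 000011111111
step 3: 100110000001
step 4: 111111000011
step 5: 000001100110
step 6: 000011111111

000011111111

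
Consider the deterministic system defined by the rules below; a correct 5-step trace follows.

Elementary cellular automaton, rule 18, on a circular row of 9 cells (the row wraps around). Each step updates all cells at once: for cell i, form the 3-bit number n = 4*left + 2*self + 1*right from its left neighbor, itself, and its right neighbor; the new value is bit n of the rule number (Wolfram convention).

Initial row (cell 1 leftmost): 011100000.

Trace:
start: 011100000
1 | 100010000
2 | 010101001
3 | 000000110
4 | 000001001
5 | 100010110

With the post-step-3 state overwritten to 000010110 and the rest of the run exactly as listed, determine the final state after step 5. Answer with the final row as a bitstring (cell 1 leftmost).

state after step 3 := 000010110
4 | 000100001
5 | 101010010

101010010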